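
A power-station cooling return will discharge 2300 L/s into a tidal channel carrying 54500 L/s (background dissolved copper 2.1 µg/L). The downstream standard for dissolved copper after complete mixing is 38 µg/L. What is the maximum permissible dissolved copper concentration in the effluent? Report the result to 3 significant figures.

889 µg/L

At the limit, (Qr·Cr + Qe·Cₑ)/(Qr + Qe) = 38:
Cₑ = (56800·38 − 54500·2.100) / 2300 = 888.7 µg/L.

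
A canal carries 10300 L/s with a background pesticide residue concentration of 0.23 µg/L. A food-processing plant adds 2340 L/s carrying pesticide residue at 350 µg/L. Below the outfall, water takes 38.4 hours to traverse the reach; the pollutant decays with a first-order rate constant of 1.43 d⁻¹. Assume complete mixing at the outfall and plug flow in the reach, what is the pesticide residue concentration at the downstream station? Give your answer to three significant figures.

6.59 µg/L

Flow-weighted average: C = (10300·0.2300 + 2340·350.0) / 12640 = 821400/12640 = 64.98 µg/L.
Applying C = C₀e^(−kt): 64.98 × 0.1015 = 6.594 µg/L.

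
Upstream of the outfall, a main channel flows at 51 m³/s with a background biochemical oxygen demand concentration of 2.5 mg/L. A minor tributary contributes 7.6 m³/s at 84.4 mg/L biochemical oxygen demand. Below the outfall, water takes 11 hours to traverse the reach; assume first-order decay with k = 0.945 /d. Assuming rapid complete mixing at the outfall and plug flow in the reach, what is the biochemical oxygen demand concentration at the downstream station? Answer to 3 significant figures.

8.51 mg/L

After mixing, C = (51.00·2.500 + 7.600·84.40) / 58.60 = 768.9/58.60 = 13.12 mg/L.
First-order decay: C = 13.12·exp(−k·t) = 13.12·0.6485 = 8.509 mg/L.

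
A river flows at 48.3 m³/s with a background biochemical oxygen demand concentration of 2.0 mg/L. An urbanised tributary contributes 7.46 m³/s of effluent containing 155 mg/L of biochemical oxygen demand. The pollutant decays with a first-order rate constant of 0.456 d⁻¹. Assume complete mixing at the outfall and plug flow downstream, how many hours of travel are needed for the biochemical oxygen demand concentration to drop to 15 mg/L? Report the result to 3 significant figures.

Conservation of mass: C = (48.30·2.000 + 7.460·155.0) / 55.76 = 1253/55.76 = 22.47 mg/L.
22.47·exp(−k·t) = 15 → t = ln(22.47/15)/k = 76570 s = 21.27 h.

21.3 h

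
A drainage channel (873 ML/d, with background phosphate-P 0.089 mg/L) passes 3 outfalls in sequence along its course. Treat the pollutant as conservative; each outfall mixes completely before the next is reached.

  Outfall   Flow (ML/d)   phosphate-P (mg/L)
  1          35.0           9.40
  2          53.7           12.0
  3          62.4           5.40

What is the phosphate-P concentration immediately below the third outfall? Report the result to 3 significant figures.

Below outfall 1: Q → 908.0 ML/d, C = (873.0·0.08900 + 35.00·9.400)/908.0 = 0.4479 mg/L.
Below outfall 2: Q → 961.7 ML/d, C = (908.0·0.4479 + 53.70·12.00)/961.7 = 1.093 mg/L.
Below outfall 3: Q → 1024 ML/d, C = (961.7·1.093 + 62.40·5.400)/1024 = 1.355 mg/L.

1.36 mg/L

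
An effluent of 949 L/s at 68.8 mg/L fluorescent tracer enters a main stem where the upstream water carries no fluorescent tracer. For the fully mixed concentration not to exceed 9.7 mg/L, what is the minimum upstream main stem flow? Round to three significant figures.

Set C_mix = 9.7: (Q·0 + 949.0·68.80) / (Q + 949.0) = 9.7
→ Q = 949.0·(68.80 − 9.7)/(9.7 − 0) = 5782 L/s.

5780 L/s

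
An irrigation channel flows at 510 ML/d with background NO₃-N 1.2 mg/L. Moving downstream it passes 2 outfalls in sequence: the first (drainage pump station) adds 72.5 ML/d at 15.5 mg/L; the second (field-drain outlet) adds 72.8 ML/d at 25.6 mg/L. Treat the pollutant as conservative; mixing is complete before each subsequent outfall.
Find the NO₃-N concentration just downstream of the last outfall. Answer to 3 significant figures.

5.49 mg/L

After outfall 1: Q = 510.0 + 72.50 = 582.5 ML/d; C = (510.0·1.200 + 72.50·15.50)/582.5 = 2.980 mg/L.
After outfall 2: Q = 582.5 + 72.80 = 655.3 ML/d; C = (582.5·2.980 + 72.80·25.60)/655.3 = 5.493 mg/L.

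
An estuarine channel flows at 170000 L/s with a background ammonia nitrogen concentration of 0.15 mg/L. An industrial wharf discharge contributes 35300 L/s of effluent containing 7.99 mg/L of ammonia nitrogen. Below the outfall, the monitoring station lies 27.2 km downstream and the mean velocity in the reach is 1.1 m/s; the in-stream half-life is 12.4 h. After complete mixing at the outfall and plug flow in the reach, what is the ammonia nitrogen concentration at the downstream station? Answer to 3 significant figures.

Conservation of mass: C = (170000·0.1500 + 35300·7.990) / 205300 = 307500/205300 = 1.498 mg/L.
Travel time t = 27.2·1000 / 1.1 = 24730 s = 6.869 h.
Half-life 12.4 h → k = ln 2 / 12.4 = 0.05590 h⁻¹ = 1.342 d⁻¹.
First-order decay: C = 1.498·exp(−k·t) = 1.498·0.6812 = 1.020 mg/L.

1.02 mg/L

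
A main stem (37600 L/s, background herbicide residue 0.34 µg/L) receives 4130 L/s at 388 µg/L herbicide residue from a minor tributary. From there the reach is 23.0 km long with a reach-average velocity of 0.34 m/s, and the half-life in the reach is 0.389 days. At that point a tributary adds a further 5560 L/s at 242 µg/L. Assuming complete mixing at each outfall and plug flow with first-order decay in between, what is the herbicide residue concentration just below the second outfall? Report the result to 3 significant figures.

Mixed concentration C = ΣQC/ΣQ = (37600·0.3400 + 4130·388.0) / 41730 = 1615000/41730 = 38.71 µg/L; combined flow 41730 L/s.
Travel time t = 23.0·1000 / 0.34 = 67650 s = 18.79 h.
Half-life 0.389 d → k = ln 2 / 0.389 = 1.782 d⁻¹.
Decay over the reach: 38.71·exp(−kt) = 38.71·0.2478 = 9.592 µg/L.
Second outfall: C = (41730·9.592 + 5560·242.0)/47290 = 36.92 µg/L.

36.9 µg/L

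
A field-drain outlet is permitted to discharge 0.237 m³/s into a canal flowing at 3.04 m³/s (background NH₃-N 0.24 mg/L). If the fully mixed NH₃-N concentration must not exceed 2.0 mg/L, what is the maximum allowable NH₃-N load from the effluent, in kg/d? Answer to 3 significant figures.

Mass balance at the limit: 3.040·0.2400 + 0.2370·Cₑ = 3.277·2.0 → Cₑ = 24.58 mg/L.
Load = 0.2370 m³/s × 24.58 g/m³ × 86 400 s/d = 503.2 kg/d.

503 kg/d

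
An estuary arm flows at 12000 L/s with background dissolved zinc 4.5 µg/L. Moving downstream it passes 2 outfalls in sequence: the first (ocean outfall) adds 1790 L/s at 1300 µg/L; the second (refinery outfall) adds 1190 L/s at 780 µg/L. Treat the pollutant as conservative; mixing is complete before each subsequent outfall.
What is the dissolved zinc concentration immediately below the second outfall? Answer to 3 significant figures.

Outfall 1: combined Q = 13790 L/s; C = (12000·4.500 + 1790·1300)/13790 = 172.7 µg/L.
Outfall 2: combined Q = 14980 L/s; C = (13790·172.7 + 1190·780.0)/14980 = 220.9 µg/L.

221 µg/L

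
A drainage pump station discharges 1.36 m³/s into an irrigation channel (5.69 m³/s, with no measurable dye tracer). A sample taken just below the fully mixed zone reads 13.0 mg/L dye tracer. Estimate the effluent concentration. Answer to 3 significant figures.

67.4 mg/L

Mass balance: 5.690·0 + 1.360·Cₑ = 7.050·13.00
→ Cₑ = (7.050·13.00 − 5.690·0) / 1.360 = 67.39 mg/L.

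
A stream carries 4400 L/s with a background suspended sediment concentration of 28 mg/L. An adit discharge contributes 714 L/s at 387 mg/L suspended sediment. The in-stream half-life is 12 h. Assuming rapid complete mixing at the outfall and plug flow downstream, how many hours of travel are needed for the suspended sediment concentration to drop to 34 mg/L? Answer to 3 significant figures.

14.4 h

Mixed concentration C = ΣQC/ΣQ = (4400·28.00 + 714.0·387.0) / 5114 = 399500/5114 = 78.12 mg/L.
Half-life 12 h → k = ln 2 / 12 = 0.05776 h⁻¹ = 1.386 d⁻¹.
78.12·exp(−k·t) = 34 → t = ln(78.12/34)/k = 51850 s = 14.40 h.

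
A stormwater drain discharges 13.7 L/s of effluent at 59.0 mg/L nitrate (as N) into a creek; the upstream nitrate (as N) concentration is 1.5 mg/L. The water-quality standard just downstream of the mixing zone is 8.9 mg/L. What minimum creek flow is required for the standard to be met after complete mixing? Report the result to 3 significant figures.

92.8 L/s

Set C_mix = 8.9: (Q·1.500 + 13.70·59.00) / (Q + 13.70) = 8.9
→ Q = 13.70·(59.00 − 8.9)/(8.9 − 1.500) = 92.75 L/s.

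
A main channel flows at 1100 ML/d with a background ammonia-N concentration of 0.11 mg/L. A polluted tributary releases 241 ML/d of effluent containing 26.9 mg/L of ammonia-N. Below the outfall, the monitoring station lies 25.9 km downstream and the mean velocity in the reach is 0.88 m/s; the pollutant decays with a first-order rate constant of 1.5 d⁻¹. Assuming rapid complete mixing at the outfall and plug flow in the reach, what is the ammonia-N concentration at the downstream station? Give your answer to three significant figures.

2.95 mg/L

After mixing, C = (1100·0.1100 + 241.0·26.90) / 1341 = 6604/1341 = 4.925 mg/L.
Travel time t = 25.9·1000 / 0.88 = 29430 s = 8.176 h.
First-order decay: C = 4.925·exp(−k·t) = 4.925·0.5999 = 2.954 mg/L.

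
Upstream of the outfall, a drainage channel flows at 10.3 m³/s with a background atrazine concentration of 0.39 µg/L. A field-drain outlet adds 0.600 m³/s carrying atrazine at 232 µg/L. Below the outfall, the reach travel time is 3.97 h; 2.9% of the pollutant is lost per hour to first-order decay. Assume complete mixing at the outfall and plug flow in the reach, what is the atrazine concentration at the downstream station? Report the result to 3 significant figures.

11.7 µg/L

After mixing, C = (10.30·0.3900 + 0.6000·232.0) / 10.90 = 143.2/10.90 = 13.14 µg/L.
2.9%/h lost → k = −ln(1 − 0.029) = 0.02943 h⁻¹.
Decay over the reach: 13.14·exp(−kt) = 13.14·0.8897 = 11.69 µg/L.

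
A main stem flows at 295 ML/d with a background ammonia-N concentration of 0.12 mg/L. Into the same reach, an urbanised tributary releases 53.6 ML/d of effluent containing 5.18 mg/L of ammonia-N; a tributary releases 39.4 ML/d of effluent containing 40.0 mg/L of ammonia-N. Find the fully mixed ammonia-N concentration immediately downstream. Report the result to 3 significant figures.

4.87 mg/L

Conservation of mass: C = (295.0·0.1200 + 53.60·5.180 + 39.40·40.00) / 388.0 = 1889/388.0 = 4.869 mg/L.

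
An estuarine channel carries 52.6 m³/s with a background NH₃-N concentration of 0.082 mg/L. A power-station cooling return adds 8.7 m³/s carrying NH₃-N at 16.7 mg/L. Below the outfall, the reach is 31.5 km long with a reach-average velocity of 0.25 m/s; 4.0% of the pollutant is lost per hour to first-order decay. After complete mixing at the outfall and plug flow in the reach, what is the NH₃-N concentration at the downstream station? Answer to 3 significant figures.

0.585 mg/L

Conservation of mass: C = (52.60·0.08200 + 8.700·16.70) / 61.30 = 149.6/61.30 = 2.441 mg/L.
Travel time t = 31.5·1000 / 0.25 = 126000 s = 35.00 h.
4.0%/h lost → k = −ln(1 − 0.04) = 0.04082 h⁻¹.
First-order decay: C = 2.441·exp(−k·t) = 2.441·0.2396 = 0.5848 mg/L.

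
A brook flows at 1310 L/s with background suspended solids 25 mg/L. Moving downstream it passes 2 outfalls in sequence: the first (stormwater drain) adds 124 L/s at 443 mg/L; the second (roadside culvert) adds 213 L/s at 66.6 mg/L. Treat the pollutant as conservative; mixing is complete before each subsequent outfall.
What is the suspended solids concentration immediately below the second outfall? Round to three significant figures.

Outfall 1: combined Q = 1434 L/s; C = (1310·25.00 + 124.0·443.0)/1434 = 61.15 mg/L.
Outfall 2: combined Q = 1647 L/s; C = (1434·61.15 + 213.0·66.60)/1647 = 61.85 mg/L.

61.9 mg/L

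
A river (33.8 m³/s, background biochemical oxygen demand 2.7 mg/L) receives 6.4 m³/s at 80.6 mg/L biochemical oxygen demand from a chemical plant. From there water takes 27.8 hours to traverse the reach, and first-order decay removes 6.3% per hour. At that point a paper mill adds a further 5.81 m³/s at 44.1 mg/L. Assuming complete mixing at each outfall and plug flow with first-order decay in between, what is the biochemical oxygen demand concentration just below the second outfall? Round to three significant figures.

Mass balance: C = (33.80·2.700 + 6.400·80.60) / 40.20 = 607.1/40.20 = 15.10 mg/L; combined flow 40.20 m³/s.
6.3%/h lost → k = −ln(1 − 0.063) = 0.06507 h⁻¹.
Applying C = C₀e^(−kt): 15.10 × 0.1638 = 2.474 mg/L.
Second outfall: C = (40.20·2.474 + 5.810·44.10)/46.01 = 7.730 mg/L.

7.73 mg/L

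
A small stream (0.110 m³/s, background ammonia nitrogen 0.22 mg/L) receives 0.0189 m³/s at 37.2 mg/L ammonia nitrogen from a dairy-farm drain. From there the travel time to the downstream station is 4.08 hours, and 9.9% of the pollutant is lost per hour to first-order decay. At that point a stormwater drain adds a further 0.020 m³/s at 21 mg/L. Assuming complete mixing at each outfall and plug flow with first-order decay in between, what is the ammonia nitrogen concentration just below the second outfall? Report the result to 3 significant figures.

Mixed concentration C = ΣQC/ΣQ = (0.1100·0.2200 + 0.01890·37.20) / 0.1289 = 0.7273/0.1289 = 5.642 mg/L; combined flow 0.1289 m³/s.
9.9%/h lost → k = −ln(1 − 0.099) = 0.1043 h⁻¹.
First-order decay: C = 5.642·exp(−k·t) = 5.642·0.6535 = 3.687 mg/L.
At the second outfall, C = (0.1289·3.687 + 0.02000·21.00) / (0.1289 + 0.02000) = 6.013 mg/L.

6.01 mg/L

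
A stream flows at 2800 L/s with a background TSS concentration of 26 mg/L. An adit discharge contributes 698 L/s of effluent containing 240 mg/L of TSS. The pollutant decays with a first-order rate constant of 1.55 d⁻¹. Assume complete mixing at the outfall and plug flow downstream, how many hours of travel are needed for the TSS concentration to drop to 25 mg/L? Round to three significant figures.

Mixed concentration C = ΣQC/ΣQ = (2800·26.00 + 698.0·240.0) / 3498 = 240300/3498 = 68.70 mg/L.
68.70·exp(−k·t) = 25 → t = ln(68.70/25)/k = 56350 s = 15.65 h.

15.7 h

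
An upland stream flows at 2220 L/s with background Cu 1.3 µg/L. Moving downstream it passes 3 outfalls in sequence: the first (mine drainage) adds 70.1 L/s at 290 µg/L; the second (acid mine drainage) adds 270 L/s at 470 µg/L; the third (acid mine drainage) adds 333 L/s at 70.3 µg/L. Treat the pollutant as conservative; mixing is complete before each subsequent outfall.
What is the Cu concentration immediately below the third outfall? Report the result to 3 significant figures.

Outfall 1: combined Q = 2290 L/s; C = (2220·1.300 + 70.10·290.0)/2290 = 10.14 µg/L.
Outfall 2: combined Q = 2560 L/s; C = (2290·10.14 + 270.0·470.0)/2560 = 58.64 µg/L.
Outfall 3: combined Q = 2893 L/s; C = (2560·58.64 + 333.0·70.30)/2893 = 59.98 µg/L.

60.0 µg/L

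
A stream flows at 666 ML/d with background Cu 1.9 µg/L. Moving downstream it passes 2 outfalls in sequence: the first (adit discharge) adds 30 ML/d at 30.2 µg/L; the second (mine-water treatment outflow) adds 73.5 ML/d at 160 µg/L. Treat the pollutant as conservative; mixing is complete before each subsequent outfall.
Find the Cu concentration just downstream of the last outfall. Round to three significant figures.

After outfall 1: Q = 666.0 + 30.00 = 696.0 ML/d; C = (666.0·1.900 + 30.00·30.20)/696.0 = 3.120 µg/L.
After outfall 2: Q = 696.0 + 73.50 = 769.5 ML/d; C = (696.0·3.120 + 73.50·160.0)/769.5 = 18.10 µg/L.

18.1 µg/L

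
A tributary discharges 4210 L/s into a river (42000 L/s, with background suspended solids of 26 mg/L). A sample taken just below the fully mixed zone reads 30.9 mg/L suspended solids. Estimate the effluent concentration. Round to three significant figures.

Mass balance: 42000·26.00 + 4210·Cₑ = 46210·30.90
→ Cₑ = (46210·30.90 − 42000·26.00) / 4210 = 79.78 mg/L.

79.8 mg/L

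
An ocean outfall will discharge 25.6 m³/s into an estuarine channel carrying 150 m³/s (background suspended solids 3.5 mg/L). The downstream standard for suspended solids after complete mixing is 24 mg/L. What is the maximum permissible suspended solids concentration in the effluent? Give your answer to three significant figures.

At the limit, (Qr·Cr + Qe·Cₑ)/(Qr + Qe) = 24:
Cₑ = (175.6·24 − 150.0·3.500) / 25.60 = 144.1 mg/L.

144 mg/L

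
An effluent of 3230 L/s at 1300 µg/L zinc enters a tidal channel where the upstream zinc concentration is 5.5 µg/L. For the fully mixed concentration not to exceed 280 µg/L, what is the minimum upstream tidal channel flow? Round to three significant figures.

12000 L/s

Set C_mix = 280: (Q·5.500 + 3230·1300) / (Q + 3230) = 280
→ Q = 3230·(1300 − 280)/(280 − 5.500) = 12000 L/s.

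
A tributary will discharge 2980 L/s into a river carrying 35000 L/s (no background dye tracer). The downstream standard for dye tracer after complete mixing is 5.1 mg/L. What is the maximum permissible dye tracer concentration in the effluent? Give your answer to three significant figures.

65.0 mg/L

At the limit, (Qr·Cr + Qe·Cₑ)/(Qr + Qe) = 5.1:
Cₑ = (37980·5.1 − 35000·0) / 2980 = 65.00 mg/L.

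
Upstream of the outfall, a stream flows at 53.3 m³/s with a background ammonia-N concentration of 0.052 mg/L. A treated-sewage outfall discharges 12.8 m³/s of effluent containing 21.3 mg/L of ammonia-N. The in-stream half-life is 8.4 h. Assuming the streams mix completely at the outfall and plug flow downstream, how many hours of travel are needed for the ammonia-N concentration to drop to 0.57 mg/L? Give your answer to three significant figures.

Conservation of mass: C = (53.30·0.05200 + 12.80·21.30) / 66.10 = 275.4/66.10 = 4.167 mg/L.
Half-life 8.4 h → k = ln 2 / 8.4 = 0.08252 h⁻¹ = 1.980 d⁻¹.
4.167·exp(−k·t) = 0.57 → t = ln(4.167/0.57)/k = 86780 s = 24.11 h.

24.1 h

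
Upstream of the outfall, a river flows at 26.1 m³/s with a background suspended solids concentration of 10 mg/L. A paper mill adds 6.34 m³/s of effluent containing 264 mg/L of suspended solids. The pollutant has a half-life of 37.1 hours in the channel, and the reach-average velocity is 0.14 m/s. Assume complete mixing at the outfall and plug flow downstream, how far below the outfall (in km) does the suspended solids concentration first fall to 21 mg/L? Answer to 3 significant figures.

Mixed concentration C = ΣQC/ΣQ = (26.10·10.00 + 6.340·264.0) / 32.44 = 1935/32.44 = 59.64 mg/L.
Half-life 37.1 h → k = ln 2 / 37.1 = 0.01868 h⁻¹ = 0.4484 d⁻¹.
Set 59.64·exp(−k·t) = 21 → t = ln(59.64/21)/k = 201100 s = 55.87 h.
Distance = v·t = 0.14·201100 = 28160 m = 28.16 km.

28.2 km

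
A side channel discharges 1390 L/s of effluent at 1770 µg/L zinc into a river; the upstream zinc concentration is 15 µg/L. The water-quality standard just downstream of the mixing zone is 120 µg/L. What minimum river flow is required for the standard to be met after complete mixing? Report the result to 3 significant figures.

Set C_mix = 120: (Q·15.00 + 1390·1770) / (Q + 1390) = 120
→ Q = 1390·(1770 − 120)/(120 − 15.00) = 21840 L/s.

21800 L/s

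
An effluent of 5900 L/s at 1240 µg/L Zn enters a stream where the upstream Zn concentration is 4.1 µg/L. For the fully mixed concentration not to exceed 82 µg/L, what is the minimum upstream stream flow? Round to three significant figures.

Set C_mix = 82: (Q·4.100 + 5900·1240) / (Q + 5900) = 82
→ Q = 5900·(1240 − 82)/(82 − 4.100) = 87700 L/s.

87700 L/s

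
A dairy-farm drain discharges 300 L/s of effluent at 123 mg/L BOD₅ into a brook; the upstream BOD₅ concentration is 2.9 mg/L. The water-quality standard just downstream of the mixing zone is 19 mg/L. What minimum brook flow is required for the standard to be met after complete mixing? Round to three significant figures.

1940 L/s

Set C_mix = 19: (Q·2.900 + 300.0·123.0) / (Q + 300.0) = 19
→ Q = 300.0·(123.0 − 19)/(19 − 2.900) = 1938 L/s.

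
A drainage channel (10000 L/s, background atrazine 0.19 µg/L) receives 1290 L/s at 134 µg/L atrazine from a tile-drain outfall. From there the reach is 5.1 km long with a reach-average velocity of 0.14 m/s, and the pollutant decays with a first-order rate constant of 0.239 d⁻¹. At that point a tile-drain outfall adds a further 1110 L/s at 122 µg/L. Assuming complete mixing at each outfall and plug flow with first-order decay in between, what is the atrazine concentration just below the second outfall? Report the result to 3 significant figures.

Mass balance: C = (10000·0.1900 + 1290·134.0) / 11290 = 174800/11290 = 15.48 µg/L; combined flow 11290 L/s.
Travel time t = 5.1·1000 / 0.14 = 36430 s = 10.12 h.
After decay, C = 15.48 × e^(−kt) = 15.48 × 0.9041 = 14.00 µg/L.
Second outfall: C = (11290·14.00 + 1110·122.0)/12400 = 23.66 µg/L.

23.7 µg/L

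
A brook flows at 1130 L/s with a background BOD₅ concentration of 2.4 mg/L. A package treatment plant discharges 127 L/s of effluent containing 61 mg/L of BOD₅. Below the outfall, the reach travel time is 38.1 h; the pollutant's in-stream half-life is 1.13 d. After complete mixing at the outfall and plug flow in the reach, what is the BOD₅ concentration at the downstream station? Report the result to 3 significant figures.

Conservation of mass: C = (1130·2.400 + 127.0·61.00) / 1257 = 10460/1257 = 8.321 mg/L.
Half-life 1.13 d → k = ln 2 / 1.13 = 0.6134 d⁻¹.
Decay over the reach: 8.321·exp(−kt) = 8.321·0.3777 = 3.142 mg/L.

3.14 mg/L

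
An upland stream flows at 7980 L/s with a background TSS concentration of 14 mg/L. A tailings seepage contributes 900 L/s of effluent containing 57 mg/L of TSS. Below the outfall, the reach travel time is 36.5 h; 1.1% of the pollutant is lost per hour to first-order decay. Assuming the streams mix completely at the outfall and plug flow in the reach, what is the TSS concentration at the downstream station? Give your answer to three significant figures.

Conservation of mass: C = (7980·14.00 + 900.0·57.00) / 8880 = 163000/8880 = 18.36 mg/L.
1.1%/h lost → k = −ln(1 − 0.011) = 0.01106 h⁻¹.
Decay over the reach: 18.36·exp(−kt) = 18.36·0.6678 = 12.26 mg/L.

12.3 mg/L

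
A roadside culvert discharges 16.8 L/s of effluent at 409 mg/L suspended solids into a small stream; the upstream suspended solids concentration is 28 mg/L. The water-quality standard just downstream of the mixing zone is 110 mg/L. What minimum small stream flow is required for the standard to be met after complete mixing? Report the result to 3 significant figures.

61.3 L/s

Set C_mix = 110: (Q·28.00 + 16.80·409.0) / (Q + 16.80) = 110
→ Q = 16.80·(409.0 − 110)/(110 − 28.00) = 61.26 L/s.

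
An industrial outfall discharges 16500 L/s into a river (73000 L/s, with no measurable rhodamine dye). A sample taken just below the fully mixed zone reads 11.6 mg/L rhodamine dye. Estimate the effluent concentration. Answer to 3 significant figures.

Mass balance: 73000·0 + 16500·Cₑ = 89500·11.60
→ Cₑ = (89500·11.60 − 73000·0) / 16500 = 62.92 mg/L.

62.9 mg/L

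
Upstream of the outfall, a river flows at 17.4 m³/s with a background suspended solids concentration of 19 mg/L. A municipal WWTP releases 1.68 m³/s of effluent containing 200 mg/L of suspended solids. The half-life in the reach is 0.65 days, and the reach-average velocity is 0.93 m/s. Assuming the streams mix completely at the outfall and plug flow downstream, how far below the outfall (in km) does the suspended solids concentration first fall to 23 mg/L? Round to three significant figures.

Flow-weighted average: C = (17.40·19.00 + 1.680·200.0) / 19.08 = 666.6/19.08 = 34.94 mg/L.
Half-life 0.65 d → k = ln 2 / 0.65 = 1.066 d⁻¹.
Set 34.94·exp(−k·t) = 23 → t = ln(34.94/23)/k = 33870 s = 9.409 h.
Distance = v·t = 0.93·33870 = 31500 m = 31.50 km.

31.5 km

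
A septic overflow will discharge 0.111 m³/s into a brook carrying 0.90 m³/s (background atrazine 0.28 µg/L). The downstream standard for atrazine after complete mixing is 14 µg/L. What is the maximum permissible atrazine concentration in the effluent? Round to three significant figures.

125 µg/L

At the limit, (Qr·Cr + Qe·Cₑ)/(Qr + Qe) = 14:
Cₑ = (1.011·14 − 0.9000·0.2800) / 0.1110 = 125.2 µg/L.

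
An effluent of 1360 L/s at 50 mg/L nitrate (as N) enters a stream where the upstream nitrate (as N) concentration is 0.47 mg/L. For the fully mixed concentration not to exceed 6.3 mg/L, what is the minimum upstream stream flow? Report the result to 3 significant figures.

10200 L/s

Set C_mix = 6.3: (Q·0.4700 + 1360·50.00) / (Q + 1360) = 6.3
→ Q = 1360·(50.00 − 6.3)/(6.3 − 0.4700) = 10190 L/s.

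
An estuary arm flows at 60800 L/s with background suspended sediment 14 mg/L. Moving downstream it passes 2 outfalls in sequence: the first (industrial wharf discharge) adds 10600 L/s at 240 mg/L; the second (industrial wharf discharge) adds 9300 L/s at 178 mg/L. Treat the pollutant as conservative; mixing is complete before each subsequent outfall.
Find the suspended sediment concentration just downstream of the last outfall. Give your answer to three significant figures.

62.6 mg/L

Outfall 1: combined Q = 71400 L/s; C = (60800·14.00 + 10600·240.0)/71400 = 47.55 mg/L.
Outfall 2: combined Q = 80700 L/s; C = (71400·47.55 + 9300·178.0)/80700 = 62.58 mg/L.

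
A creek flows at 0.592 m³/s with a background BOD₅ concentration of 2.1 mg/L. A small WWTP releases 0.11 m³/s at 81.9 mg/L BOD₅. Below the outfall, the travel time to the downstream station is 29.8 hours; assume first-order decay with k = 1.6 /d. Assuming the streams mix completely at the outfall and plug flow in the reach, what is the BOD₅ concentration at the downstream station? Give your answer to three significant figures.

After mixing, C = (0.5920·2.100 + 0.1100·81.90) / 0.7020 = 10.25/0.7020 = 14.60 mg/L.
First-order decay: C = 14.60·exp(−k·t) = 14.60·0.1372 = 2.003 mg/L.

2.00 mg/L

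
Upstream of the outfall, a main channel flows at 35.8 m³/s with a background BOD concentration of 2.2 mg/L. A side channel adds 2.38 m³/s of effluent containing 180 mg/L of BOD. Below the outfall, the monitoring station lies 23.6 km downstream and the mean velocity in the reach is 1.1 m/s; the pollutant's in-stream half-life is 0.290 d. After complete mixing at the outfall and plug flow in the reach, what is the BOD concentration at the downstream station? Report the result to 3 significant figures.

7.34 mg/L

Flow-weighted average: C = (35.80·2.200 + 2.380·180.0) / 38.18 = 507.2/38.18 = 13.28 mg/L.
Travel time t = 23.6·1000 / 1.1 = 21450 s = 5.960 h.
Half-life 0.290 d → k = ln 2 / 0.290 = 2.390 d⁻¹.
After decay, C = 13.28 × e^(−kt) = 13.28 × 0.5524 = 7.337 mg/L.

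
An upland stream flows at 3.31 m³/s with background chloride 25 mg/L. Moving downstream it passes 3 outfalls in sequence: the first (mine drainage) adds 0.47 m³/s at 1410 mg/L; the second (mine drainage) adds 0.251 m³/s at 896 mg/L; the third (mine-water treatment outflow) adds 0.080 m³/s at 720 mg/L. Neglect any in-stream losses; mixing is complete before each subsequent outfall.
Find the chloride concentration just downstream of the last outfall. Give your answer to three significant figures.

250 mg/L

After outfall 1: Q = 3.310 + 0.4700 = 3.780 m³/s; C = (3.310·25.00 + 0.4700·1410)/3.780 = 197.2 mg/L.
After outfall 2: Q = 3.780 + 0.2510 = 4.031 m³/s; C = (3.780·197.2 + 0.2510·896.0)/4.031 = 240.7 mg/L.
After outfall 3: Q = 4.031 + 0.08000 = 4.111 m³/s; C = (4.031·240.7 + 0.08000·720.0)/4.111 = 250.0 mg/L.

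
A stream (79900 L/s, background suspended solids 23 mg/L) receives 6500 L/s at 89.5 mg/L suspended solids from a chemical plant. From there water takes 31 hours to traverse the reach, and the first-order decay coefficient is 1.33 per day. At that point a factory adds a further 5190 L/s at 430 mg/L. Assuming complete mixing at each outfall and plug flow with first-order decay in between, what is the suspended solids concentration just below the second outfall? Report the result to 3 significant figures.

Mixed concentration C = ΣQC/ΣQ = (79900·23.00 + 6500·89.50) / 86400 = 2419000/86400 = 28.00 mg/L; combined flow 86400 L/s.
First-order decay: C = 28.00·exp(−k·t) = 28.00·0.1794 = 5.025 mg/L.
At the second outfall, C = (86400·5.025 + 5190·430.0) / (86400 + 5190) = 29.11 mg/L.

29.1 mg/L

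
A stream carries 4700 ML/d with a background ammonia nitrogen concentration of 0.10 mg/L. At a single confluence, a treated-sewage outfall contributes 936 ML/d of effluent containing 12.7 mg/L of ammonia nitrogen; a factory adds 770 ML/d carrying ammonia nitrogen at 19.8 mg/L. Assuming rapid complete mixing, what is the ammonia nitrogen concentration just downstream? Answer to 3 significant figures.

Flow-weighted average: C = (4700·0.1000 + 936.0·12.70 + 770.0·19.80) / 6406 = 27600/6406 = 4.309 mg/L.

4.31 mg/L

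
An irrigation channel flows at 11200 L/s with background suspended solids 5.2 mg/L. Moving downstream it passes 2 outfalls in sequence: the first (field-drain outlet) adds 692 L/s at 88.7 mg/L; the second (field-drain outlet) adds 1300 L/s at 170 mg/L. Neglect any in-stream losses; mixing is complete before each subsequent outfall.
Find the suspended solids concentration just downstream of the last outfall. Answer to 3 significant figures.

After outfall 1: Q = 11200 + 692.0 = 11890 L/s; C = (11200·5.200 + 692.0·88.70)/11890 = 10.06 mg/L.
After outfall 2: Q = 11890 + 1300 = 13190 L/s; C = (11890·10.06 + 1300·170.0)/13190 = 25.82 mg/L.

25.8 mg/L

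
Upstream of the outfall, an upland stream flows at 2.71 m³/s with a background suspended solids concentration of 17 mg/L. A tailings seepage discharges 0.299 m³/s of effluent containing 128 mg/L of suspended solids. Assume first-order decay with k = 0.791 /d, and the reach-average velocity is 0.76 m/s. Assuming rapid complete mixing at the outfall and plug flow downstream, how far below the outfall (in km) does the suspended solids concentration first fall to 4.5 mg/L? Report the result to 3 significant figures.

152 km

Flow-weighted average: C = (2.710·17.00 + 0.2990·128.0) / 3.009 = 84.34/3.009 = 28.03 mg/L.
Set 28.03·exp(−k·t) = 4.5 → t = ln(28.03/4.5)/k = 199800 s = 55.50 h.
Distance = v·t = 0.76·199800 = 151800 m = 151.8 km.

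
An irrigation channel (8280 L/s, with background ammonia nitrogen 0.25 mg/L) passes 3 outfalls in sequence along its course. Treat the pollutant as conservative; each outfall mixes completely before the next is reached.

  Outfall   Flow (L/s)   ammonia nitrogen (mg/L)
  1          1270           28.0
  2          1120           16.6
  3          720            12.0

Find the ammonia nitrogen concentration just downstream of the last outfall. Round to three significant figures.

5.69 mg/L

Below outfall 1: Q → 9550 L/s, C = (8280·0.2500 + 1270·28.00)/9550 = 3.940 mg/L.
Below outfall 2: Q → 10670 L/s, C = (9550·3.940 + 1120·16.60)/10670 = 5.269 mg/L.
Below outfall 3: Q → 11390 L/s, C = (10670·5.269 + 720.0·12.00)/11390 = 5.695 mg/L.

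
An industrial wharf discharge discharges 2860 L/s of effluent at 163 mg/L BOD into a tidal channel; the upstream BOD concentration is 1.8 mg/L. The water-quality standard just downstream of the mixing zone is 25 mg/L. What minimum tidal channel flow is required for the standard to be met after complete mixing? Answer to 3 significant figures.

Set C_mix = 25: (Q·1.800 + 2860·163.0) / (Q + 2860) = 25
→ Q = 2860·(163.0 − 25)/(25 − 1.800) = 17010 L/s.

17000 L/s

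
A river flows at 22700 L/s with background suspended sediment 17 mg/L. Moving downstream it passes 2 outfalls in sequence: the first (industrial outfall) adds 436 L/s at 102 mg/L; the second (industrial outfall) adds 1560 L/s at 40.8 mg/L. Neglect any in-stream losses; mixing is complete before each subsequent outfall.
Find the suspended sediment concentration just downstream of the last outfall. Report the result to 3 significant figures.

Outfall 1: combined Q = 23140 L/s; C = (22700·17.00 + 436.0·102.0)/23140 = 18.60 mg/L.
Outfall 2: combined Q = 24700 L/s; C = (23140·18.60 + 1560·40.80)/24700 = 20.00 mg/L.

20.0 mg/L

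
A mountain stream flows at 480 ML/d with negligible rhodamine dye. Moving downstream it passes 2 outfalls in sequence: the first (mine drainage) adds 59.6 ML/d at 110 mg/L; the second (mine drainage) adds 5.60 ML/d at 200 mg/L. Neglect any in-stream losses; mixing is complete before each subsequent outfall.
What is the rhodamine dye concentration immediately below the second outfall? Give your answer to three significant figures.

14.1 mg/L

Below outfall 1: Q → 539.6 ML/d, C = (480.0·0 + 59.60·110.0)/539.6 = 12.15 mg/L.
Below outfall 2: Q → 545.2 ML/d, C = (539.6·12.15 + 5.600·200.0)/545.2 = 14.08 mg/L.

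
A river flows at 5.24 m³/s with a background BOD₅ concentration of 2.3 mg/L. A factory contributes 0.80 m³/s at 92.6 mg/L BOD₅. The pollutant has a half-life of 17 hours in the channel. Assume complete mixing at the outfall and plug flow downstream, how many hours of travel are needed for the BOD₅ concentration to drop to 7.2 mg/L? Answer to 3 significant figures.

16.8 h

Mass balance: C = (5.240·2.300 + 0.8000·92.60) / 6.040 = 86.13/6.040 = 14.26 mg/L.
Half-life 17 h → k = ln 2 / 17 = 0.04077 h⁻¹ = 0.9786 d⁻¹.
14.26·exp(−k·t) = 7.2 → t = ln(14.26/7.2)/k = 60340 s = 16.76 h.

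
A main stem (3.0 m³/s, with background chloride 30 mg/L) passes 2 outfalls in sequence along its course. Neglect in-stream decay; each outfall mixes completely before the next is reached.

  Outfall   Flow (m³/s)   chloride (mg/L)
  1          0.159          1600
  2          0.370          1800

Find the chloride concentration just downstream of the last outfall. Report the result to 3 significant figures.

286 mg/L

After outfall 1: Q = 3.000 + 0.1590 = 3.159 m³/s; C = (3.000·30.00 + 0.1590·1600)/3.159 = 109.0 mg/L.
After outfall 2: Q = 3.159 + 0.3700 = 3.529 m³/s; C = (3.159·109.0 + 0.3700·1800)/3.529 = 286.3 mg/L.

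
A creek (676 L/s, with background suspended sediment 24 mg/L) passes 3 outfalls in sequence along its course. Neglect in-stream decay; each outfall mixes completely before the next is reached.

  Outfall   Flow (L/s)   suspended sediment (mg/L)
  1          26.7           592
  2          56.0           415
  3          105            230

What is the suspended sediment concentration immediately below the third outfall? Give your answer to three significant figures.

92.0 mg/L

Outfall 1: combined Q = 702.7 L/s; C = (676.0·24.00 + 26.70·592.0)/702.7 = 45.58 mg/L.
Outfall 2: combined Q = 758.7 L/s; C = (702.7·45.58 + 56.00·415.0)/758.7 = 72.85 mg/L.
Outfall 3: combined Q = 863.7 L/s; C = (758.7·72.85 + 105.0·230.0)/863.7 = 91.95 mg/L.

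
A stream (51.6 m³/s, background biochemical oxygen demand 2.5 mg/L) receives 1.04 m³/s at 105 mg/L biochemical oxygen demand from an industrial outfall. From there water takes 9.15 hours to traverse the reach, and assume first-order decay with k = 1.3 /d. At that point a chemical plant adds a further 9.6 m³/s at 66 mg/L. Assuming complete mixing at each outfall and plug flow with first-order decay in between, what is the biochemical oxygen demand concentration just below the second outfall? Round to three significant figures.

After mixing, C = (51.60·2.500 + 1.040·105.0) / 52.64 = 238.2/52.64 = 4.525 mg/L; combined flow 52.64 m³/s.
Decay over the reach: 4.525·exp(−kt) = 4.525·0.6092 = 2.757 mg/L.
At the second outfall, C = (52.64·2.757 + 9.600·66.00) / (52.64 + 9.600) = 12.51 mg/L.

12.5 mg/L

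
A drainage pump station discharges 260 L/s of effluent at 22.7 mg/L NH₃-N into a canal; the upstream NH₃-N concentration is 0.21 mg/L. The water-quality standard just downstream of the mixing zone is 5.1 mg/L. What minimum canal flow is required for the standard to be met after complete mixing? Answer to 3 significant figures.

936 L/s

Set C_mix = 5.1: (Q·0.2100 + 260.0·22.70) / (Q + 260.0) = 5.1
→ Q = 260.0·(22.70 − 5.1)/(5.1 − 0.2100) = 935.8 L/s.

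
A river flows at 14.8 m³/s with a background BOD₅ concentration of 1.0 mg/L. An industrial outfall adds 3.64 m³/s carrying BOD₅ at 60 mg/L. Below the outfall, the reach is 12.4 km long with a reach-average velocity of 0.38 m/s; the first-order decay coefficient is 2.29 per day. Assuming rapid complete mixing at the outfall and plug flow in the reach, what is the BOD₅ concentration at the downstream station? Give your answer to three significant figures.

5.33 mg/L

After mixing, C = (14.80·1.000 + 3.640·60.00) / 18.44 = 233.2/18.44 = 12.65 mg/L.
Travel time t = 12.4·1000 / 0.38 = 32630 s = 9.064 h.
After decay, C = 12.65 × e^(−kt) = 12.65 × 0.4211 = 5.325 mg/L.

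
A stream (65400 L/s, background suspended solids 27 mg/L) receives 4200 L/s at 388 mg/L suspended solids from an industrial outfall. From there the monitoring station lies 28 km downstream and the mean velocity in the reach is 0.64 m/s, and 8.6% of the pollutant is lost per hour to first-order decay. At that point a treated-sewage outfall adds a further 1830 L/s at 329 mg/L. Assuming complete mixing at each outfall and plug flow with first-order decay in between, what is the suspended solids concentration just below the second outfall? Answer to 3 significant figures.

24.4 mg/L

Mass balance: C = (65400·27.00 + 4200·388.0) / 69600 = 3395000/69600 = 48.78 mg/L; combined flow 69600 L/s.
Travel time t = 28·1000 / 0.64 = 43750 s = 12.15 h.
8.6%/h lost → k = −ln(1 − 0.086) = 0.08992 h⁻¹.
After decay, C = 48.78 × e^(−kt) = 48.78 × 0.3353 = 16.36 mg/L.
Second outfall: C = (69600·16.36 + 1830·329.0)/71430 = 24.37 mg/L.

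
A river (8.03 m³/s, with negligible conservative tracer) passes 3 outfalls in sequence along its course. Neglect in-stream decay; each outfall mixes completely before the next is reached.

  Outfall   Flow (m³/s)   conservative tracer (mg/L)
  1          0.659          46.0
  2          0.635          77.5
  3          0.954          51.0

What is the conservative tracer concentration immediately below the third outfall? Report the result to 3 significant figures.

After outfall 1: Q = 8.030 + 0.6590 = 8.689 m³/s; C = (8.030·0 + 0.6590·46.00)/8.689 = 3.489 mg/L.
After outfall 2: Q = 8.689 + 0.6350 = 9.324 m³/s; C = (8.689·3.489 + 0.6350·77.50)/9.324 = 8.529 mg/L.
After outfall 3: Q = 9.324 + 0.9540 = 10.28 m³/s; C = (9.324·8.529 + 0.9540·51.00)/10.28 = 12.47 mg/L.

12.5 mg/L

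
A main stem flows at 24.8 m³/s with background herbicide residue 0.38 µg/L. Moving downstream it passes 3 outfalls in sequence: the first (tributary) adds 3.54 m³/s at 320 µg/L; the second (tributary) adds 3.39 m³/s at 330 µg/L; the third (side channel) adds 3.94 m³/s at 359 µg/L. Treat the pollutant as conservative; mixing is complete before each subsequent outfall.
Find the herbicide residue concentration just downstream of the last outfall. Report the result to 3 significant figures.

103 µg/L

After outfall 1: Q = 24.80 + 3.540 = 28.34 m³/s; C = (24.80·0.3800 + 3.540·320.0)/28.34 = 40.30 µg/L.
After outfall 2: Q = 28.34 + 3.390 = 31.73 m³/s; C = (28.34·40.30 + 3.390·330.0)/31.73 = 71.26 µg/L.
After outfall 3: Q = 31.73 + 3.940 = 35.67 m³/s; C = (31.73·71.26 + 3.940·359.0)/35.67 = 103.0 µg/L.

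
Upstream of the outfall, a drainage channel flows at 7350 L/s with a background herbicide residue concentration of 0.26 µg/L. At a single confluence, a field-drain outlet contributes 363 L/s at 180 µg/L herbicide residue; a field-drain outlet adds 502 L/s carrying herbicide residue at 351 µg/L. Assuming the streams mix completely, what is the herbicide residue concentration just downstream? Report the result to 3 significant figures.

After mixing, C = (7350·0.2600 + 363.0·180.0 + 502.0·351.0) / 8215 = 243500/8215 = 29.64 µg/L.

29.6 µg/L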